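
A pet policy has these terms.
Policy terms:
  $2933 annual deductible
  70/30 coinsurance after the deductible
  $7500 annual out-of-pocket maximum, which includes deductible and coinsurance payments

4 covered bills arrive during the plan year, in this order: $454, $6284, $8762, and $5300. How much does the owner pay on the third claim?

Claim 1 — $454: entire amount goes to the deductible. Owner owes $454 (running OOP $454).
Claim 2 — $6284: $2479 to deductible, leaving $3805; owner's 30% is $1141.50. Owner pays $3620.50; OOP now $4074.50.
Claim 3 — $8762: deductible already satisfied, so owner's share is 30% × $8762 = $2628.60. Owner owes $2628.60 (running OOP $6703.10).

$2628.60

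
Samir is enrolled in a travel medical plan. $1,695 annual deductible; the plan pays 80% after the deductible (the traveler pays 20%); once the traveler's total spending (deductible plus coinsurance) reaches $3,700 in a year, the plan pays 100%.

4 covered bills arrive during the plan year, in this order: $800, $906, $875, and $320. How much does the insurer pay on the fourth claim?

Claim 1 ($800): entire amount goes to the deductible. Traveler pays $800; OOP now $800. Insurer: $800 − $800 = $0.
Claim 2 ($906): $895 finishes the deductible; $11 goes to coinsurance; traveler's 20% is $2.20. Traveler pays $897.20; OOP now $1,697.20. Plan pays $906 − $897.20 = $8.80.
Claim 3 ($875): deductible met; 20% of $875 = $175. Cost to traveler: $175. OOP to date $1,872.20. Insurer: $875 − $175 = $700.
Claim 4 ($320): deductible already satisfied, so traveler's share is 20% × $320 = $64. Cost to traveler: $64. OOP to date $1,936.20. Insurer: $320 − $64 = $256.

$256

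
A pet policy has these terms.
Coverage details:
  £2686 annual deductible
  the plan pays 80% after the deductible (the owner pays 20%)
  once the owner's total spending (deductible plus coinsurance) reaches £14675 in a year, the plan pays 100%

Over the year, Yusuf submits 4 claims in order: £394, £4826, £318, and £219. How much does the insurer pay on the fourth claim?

Bill 1, £394: entire amount goes to the deductible. Owner owes £394 (running OOP £394). Plan pays £394 − £394 = £0.
Bill 2, £4826: £2292 to deductible, leaving £2534; 20% of £2534 = £506.80. Owner pays £2798.80; OOP now £3192.80. Plan pays £4826 − £2798.80 = £2027.20.
Bill 3, £318: deductible met; 20% of £318 = £63.60. Owner pays £63.60; OOP now £3256.40. Insurer: £318 − £63.60 = £254.40.
Bill 4, £219: deductible met; 20% of £219 = £43.80. Owner pays £43.80; OOP now £3300.20. Plan pays £219 − £43.80 = £175.20.

£175.20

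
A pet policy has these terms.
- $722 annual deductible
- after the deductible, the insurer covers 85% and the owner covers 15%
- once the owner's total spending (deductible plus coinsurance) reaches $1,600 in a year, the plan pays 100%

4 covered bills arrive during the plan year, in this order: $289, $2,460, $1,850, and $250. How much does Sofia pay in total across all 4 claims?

$1,341.05

Claim 1 — $289: all of it applies to the deductible. Cost to owner: $289. OOP to date $289.
Claim 2 — $2,460: $433 finishes the deductible; $2,027 goes to coinsurance; owner's 15% is $304.05. Owner owes $737.05 (running OOP $1,026.05).
Claim 3 — $1,850: deductible met; 15% of $1,850 = $277.50. Owner owes $277.50 (running OOP $1,303.55).
Claim 4 — $250: deductible met; 15% of $250 = $37.50. Owner pays $37.50; OOP now $1,341.05.
Total paid by the owner: $289 + $737.05 + $277.50 + $37.50 = $1,341.05.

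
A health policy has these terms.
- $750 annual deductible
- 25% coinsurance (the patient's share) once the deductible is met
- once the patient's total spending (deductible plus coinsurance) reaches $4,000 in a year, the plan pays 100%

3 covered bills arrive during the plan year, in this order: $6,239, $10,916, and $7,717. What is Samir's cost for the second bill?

#1 ($6,239): $750 finishes the deductible; $5,489 goes to coinsurance; patient's 25% is $1,372.25. Patient owes $2,122.25 (running OOP $2,122.25).
#2 ($10,916): deductible met; 25% of $10,916 = $2,729. OOP would hit $4,851.25 > $4,000, so the cap limits the patient to $4,000 − $2,122.25 = $1,877.75.

$1,877.75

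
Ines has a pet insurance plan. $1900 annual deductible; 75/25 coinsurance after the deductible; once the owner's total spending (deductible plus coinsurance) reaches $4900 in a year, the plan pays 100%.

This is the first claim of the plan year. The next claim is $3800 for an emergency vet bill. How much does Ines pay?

The full $1900 deductible is still open; $1900 of this bill applies to it.
After the $1900 deductible portion, $3800 − $1900 = $1900 is subject to coinsurance.
Coinsurance: $1900 × 25% = $475.
Owner responsibility before any cap: $1900 + $475 = $2375.
Year-to-date out-of-pocket becomes $0 + $2375 = $2375, still under the $4900 maximum, so no cap applies.

$2375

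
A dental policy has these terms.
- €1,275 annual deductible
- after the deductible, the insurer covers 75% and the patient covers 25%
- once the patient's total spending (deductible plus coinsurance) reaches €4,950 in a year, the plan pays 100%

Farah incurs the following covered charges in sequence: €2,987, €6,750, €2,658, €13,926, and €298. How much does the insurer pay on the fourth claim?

€13,031

Bill 1, €2,987: €1,275 to deductible, leaving €1,712; patient's 25% is €428. Cost to patient: €1,703. OOP to date €1,703. Plan pays €2,987 − €1,703 = €1,284.
Bill 2, €6,750: deductible met; 25% of €6,750 = €1,687.50. Patient pays €1,687.50; OOP now €3,390.50. Plan pays €6,750 − €1,687.50 = €5,062.50.
Bill 3, €2,658: 25% coinsurance on €2,658 = €664.50. Cost to patient: €664.50. OOP to date €4,055. Plan pays €2,658 − €664.50 = €1,993.50.
Bill 4, €13,926: 25% coinsurance on €13,926 = €3,481.50. That would push OOP to €7,536.50, over the €4,950 cap, so patient pays €4,950 − €4,055 = €895. Insurer: €13,926 − €895 = €13,031.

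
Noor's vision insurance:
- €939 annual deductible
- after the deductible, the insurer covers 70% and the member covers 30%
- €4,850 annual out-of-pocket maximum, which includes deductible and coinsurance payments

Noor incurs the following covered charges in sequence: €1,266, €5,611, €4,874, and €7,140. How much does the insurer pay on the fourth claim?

€6,472.60

Bill 1, €1,266: €939 finishes the deductible; €327 goes to coinsurance; 30% of €327 = €98.10. Member pays €1,037.10; OOP now €1,037.10. Insurer: €1,266 − €1,037.10 = €228.90.
Bill 2, €5,611: deductible met; 30% of €5,611 = €1,683.30. Cost to member: €1,683.30. OOP to date €2,720.40. Insurer: €5,611 − €1,683.30 = €3,927.70.
Bill 3, €4,874: deductible met; 30% of €4,874 = €1,462.20. Member pays €1,462.20; OOP now €4,182.60. Plan pays €4,874 − €1,462.20 = €3,411.80.
Bill 4, €7,140: deductible already satisfied, so member's share is 30% × €7,140 = €2,142. OOP would hit €6,324.60 > €4,850, so the cap limits the member to €4,850 − €4,182.60 = €667.40. Insurer: €7,140 − €667.40 = €6,472.60.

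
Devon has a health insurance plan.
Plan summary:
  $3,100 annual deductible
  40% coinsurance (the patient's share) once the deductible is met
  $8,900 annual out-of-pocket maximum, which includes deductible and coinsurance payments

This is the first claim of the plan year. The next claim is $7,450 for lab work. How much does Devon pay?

The full $3,100 deductible is still open; $3,100 of this bill applies to it.
After the $3,100 deductible portion, $7,450 − $3,100 = $4,350 is subject to coinsurance.
Coinsurance: $4,350 × 40% = $1,740.
So the patient owes $3,100 + $1,740 = $4,840 before any cap.
Cumulative spending $0 + $4,840 = $4,840 stays under the $8,900 maximum.

$4,840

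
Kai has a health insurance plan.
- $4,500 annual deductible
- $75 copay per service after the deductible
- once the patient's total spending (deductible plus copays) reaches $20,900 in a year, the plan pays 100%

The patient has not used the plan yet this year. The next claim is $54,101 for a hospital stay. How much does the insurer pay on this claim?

$49,526

Nothing has been paid toward the $4,500 deductible, so the first $4,500 of this charge is applied there.
After the $4,500 deductible portion, $54,101 − $4,500 = $49,601 is subject to the copay.
Copay on this service: $75.
So the patient owes $4,500 + $75 = $4,575 before any cap.
Cumulative spending $0 + $4,575 = $4,575 stays under the $20,900 maximum.
Insurer pays the balance: $54,101 − $4,575 = $49,526.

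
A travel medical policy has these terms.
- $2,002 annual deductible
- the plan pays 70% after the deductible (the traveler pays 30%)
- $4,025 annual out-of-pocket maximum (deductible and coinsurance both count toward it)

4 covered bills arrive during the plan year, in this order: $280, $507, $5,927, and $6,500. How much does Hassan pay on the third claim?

#1 ($280): fully absorbed by the deductible. Traveler owes $280 (running OOP $280).
#2 ($507): entire amount goes to the deductible. Traveler pays $507; OOP now $787.
#3 ($5,927): deductible takes $1,215, $4,712 remains; coinsurance $4,712 × 30% = $1,413.60. Cost to traveler: $2,628.60. OOP to date $3,415.60.

$2,628.60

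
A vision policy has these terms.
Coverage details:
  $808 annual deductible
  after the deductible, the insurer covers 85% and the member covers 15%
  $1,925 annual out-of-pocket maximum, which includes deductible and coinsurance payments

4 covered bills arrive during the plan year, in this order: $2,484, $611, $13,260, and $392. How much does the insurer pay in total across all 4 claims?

Bill 1, $2,484: deductible takes $808, $1,676 remains; member's 15% is $251.40. Member owes $1,059.40 (running OOP $1,059.40). Plan pays $2,484 − $1,059.40 = $1,424.60.
Bill 2, $611: 15% coinsurance on $611 = $91.65. Cost to member: $91.65. OOP to date $1,151.05. Plan pays $611 − $91.65 = $519.35.
Bill 3, $13,260: deductible met; 15% of $13,260 = $1,989. Adding that to $1,151.05 gives $3,140.05, past the $1,925 cap; member pays only $1,925 − $1,151.05 = $773.95. Insurer: $13,260 − $773.95 = $12,486.05.
Bill 4, $392: deductible already satisfied, so member's share is 15% × $392 = $58.80. OOP would hit $1,983.80 > $1,925, so the cap limits the member to $1,925 − $1,925 = $0. Plan pays $392 − $0 = $392.
Insurer total: $1,424.60 + $519.35 + $12,486.05 + $392 = $14,822.

$14,822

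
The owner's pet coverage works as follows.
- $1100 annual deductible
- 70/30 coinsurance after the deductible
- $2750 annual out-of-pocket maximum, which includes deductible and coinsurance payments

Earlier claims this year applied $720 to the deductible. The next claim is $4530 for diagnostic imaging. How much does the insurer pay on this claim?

$2905

$720 of the $1100 deductible is already met, leaving $380.
That leaves $4530 − $380 = $4150 for coinsurance.
30% of $4150 = $1245 falls to the owner.
Owner responsibility before any cap: $380 + $1245 = $1625.
Cumulative spending $720 + $1625 = $2345 stays under the $2750 maximum.
The plan picks up $4530 − $1625 = $2905.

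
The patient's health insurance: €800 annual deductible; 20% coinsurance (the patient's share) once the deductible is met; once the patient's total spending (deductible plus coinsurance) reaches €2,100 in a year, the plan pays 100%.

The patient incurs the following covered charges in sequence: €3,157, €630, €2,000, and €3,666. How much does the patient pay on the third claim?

€400

Claim 1 — €3,157: €800 finishes the deductible; €2,357 goes to coinsurance; 20% of €2,357 = €471.40. Patient pays €1,271.40; OOP now €1,271.40.
Claim 2 — €630: deductible already satisfied, so patient's share is 20% × €630 = €126. Patient owes €126 (running OOP €1,397.40).
Claim 3 — €2,000: deductible met; 20% of €2,000 = €400. Patient owes €400 (running OOP €1,797.40).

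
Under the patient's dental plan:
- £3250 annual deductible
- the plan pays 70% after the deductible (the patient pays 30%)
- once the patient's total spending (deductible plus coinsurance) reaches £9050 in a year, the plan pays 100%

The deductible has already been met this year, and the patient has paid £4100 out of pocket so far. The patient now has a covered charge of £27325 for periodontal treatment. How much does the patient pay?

£4950

With the deductible met, the entire £27325 is subject to coinsurance.
Coinsurance: £27325 × 30% = £8197.50.
That would bring total out-of-pocket to £12297.50, past the £9050 cap. The patient is capped at £9050 − £4100 = £4950 on this claim.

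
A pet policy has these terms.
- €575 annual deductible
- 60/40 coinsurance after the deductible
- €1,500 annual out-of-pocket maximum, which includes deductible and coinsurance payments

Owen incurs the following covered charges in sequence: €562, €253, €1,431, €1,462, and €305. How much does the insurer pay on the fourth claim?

#1 (€562): all of it applies to the deductible. Owner pays €562; OOP now €562. Plan pays €562 − €562 = €0.
#2 (€253): deductible takes €13, €240 remains; owner's 40% is €96. Owner pays €109; OOP now €671. Insurer: €253 − €109 = €144.
#3 (€1,431): deductible already satisfied, so owner's share is 40% × €1,431 = €572.40. Owner pays €572.40; OOP now €1,243.40. Plan pays €1,431 − €572.40 = €858.60.
#4 (€1,462): 40% coinsurance on €1,462 = €584.80. That would push OOP to €1,828.20, over the €1,500 cap, so owner pays €1,500 − €1,243.40 = €256.60. Plan pays €1,462 − €256.60 = €1,205.40.

€1,205.40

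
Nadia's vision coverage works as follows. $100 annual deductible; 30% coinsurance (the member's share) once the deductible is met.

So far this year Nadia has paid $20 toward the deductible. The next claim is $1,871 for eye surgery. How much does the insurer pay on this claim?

Deductible still to meet: $100 − $20 = $80.
After the $80 deductible portion, $1,871 − $80 = $1,791 is subject to coinsurance.
30% of $1,791 = $537.30 falls to the member.
So the member owes $80 + $537.30 = $617.30.
Insurer pays the balance: $1,871 − $617.30 = $1,253.70.

$1,253.70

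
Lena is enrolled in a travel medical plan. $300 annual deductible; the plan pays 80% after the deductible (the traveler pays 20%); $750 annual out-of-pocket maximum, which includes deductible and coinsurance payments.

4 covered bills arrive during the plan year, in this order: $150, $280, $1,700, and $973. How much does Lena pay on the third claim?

#1 ($150): all of it applies to the deductible. Traveler owes $150 (running OOP $150).
#2 ($280): $150 to deductible, leaving $130; traveler's 20% is $26. Cost to traveler: $176. OOP to date $326.
#3 ($1,700): deductible already satisfied, so traveler's share is 20% × $1,700 = $340. Cost to traveler: $340. OOP to date $666.

$340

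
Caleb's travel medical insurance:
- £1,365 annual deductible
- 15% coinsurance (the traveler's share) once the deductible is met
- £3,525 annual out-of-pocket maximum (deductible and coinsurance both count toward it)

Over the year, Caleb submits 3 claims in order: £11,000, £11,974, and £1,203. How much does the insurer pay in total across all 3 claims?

Claim 1 (£11,000): £1,365 finishes the deductible; £9,635 goes to coinsurance; coinsurance £9,635 × 15% = £1,445.25. Traveler owes £2,810.25 (running OOP £2,810.25). Plan pays £11,000 − £2,810.25 = £8,189.75.
Claim 2 (£11,974): 15% coinsurance on £11,974 = £1,796.10. Adding that to £2,810.25 gives £4,606.35, past the £3,525 cap; traveler pays only £3,525 − £2,810.25 = £714.75. Insurer: £11,974 − £714.75 = £11,259.25.
Claim 3 (£1,203): deductible already satisfied, so traveler's share is 15% × £1,203 = £180.45. OOP would hit £3,705.45 > £3,525, so the cap limits the traveler to £3,525 − £3,525 = £0. Plan pays £1,203 − £0 = £1,203.
Insurer total = bills − traveler's total = £24,177 − £3,525 = £20,652.

£20,652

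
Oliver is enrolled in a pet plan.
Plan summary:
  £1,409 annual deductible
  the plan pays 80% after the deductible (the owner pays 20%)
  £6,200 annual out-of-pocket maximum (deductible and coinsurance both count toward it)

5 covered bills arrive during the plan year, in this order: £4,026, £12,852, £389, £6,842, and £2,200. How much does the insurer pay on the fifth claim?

#1 (£4,026): £1,409 finishes the deductible; £2,617 goes to coinsurance; 20% of £2,617 = £523.40. Owner owes £1,932.40 (running OOP £1,932.40). Plan pays £4,026 − £1,932.40 = £2,093.60.
#2 (£12,852): 20% coinsurance on £12,852 = £2,570.40. Owner pays £2,570.40; OOP now £4,502.80. Insurer: £12,852 − £2,570.40 = £10,281.60.
#3 (£389): deductible met; 20% of £389 = £77.80. Owner owes £77.80 (running OOP £4,580.60). Insurer: £389 − £77.80 = £311.20.
#4 (£6,842): deductible met; 20% of £6,842 = £1,368.40. Cost to owner: £1,368.40. OOP to date £5,949. Insurer: £6,842 − £1,368.40 = £5,473.60.
#5 (£2,200): deductible already satisfied, so owner's share is 20% × £2,200 = £440. That would push OOP to £6,389, over the £6,200 cap, so owner pays £6,200 − £5,949 = £251. Insurer: £2,200 − £251 = £1,949.

£1,949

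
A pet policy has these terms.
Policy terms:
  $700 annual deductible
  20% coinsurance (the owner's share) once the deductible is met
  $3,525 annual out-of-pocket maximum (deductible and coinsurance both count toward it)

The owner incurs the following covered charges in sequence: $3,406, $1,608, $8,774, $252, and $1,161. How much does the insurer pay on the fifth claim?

Claim 1 — $3,406: deductible takes $700, $2,706 remains; owner's 20% is $541.20. Cost to owner: $1,241.20. OOP to date $1,241.20. Insurer: $3,406 − $1,241.20 = $2,164.80.
Claim 2 — $1,608: deductible met; 20% of $1,608 = $321.60. Owner pays $321.60; OOP now $1,562.80. Plan pays $1,608 − $321.60 = $1,286.40.
Claim 3 — $8,774: deductible already satisfied, so owner's share is 20% × $8,774 = $1,754.80. Cost to owner: $1,754.80. OOP to date $3,317.60. Insurer: $8,774 − $1,754.80 = $7,019.20.
Claim 4 — $252: 20% coinsurance on $252 = $50.40. Owner owes $50.40 (running OOP $3,368). Insurer: $252 − $50.40 = $201.60.
Claim 5 — $1,161: deductible met; 20% of $1,161 = $232.20. Adding that to $3,368 gives $3,600.20, past the $3,525 cap; owner pays only $3,525 − $3,368 = $157. Insurer: $1,161 − $157 = $1,004.

$1,004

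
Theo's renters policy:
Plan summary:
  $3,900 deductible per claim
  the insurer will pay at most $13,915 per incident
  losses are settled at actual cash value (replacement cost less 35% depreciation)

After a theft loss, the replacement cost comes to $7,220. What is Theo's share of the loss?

$6,427

At 35% depreciation, ACV = $7,220 − $2,527 = $4,693.
After the deductible, $4,693 − $3,900 = $793 remains.
$793 ≤ $13,915, so the limit doesn't bind; insurer pays $793.
Tenant's share is the uncovered remainder: $7,220 − $793 = $6,427.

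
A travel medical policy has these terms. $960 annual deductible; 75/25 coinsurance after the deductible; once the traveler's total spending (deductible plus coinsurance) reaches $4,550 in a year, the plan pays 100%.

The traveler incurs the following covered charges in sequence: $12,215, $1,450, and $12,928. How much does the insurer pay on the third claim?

$12,514.25

#1 ($12,215): $960 to deductible, leaving $11,255; coinsurance $11,255 × 25% = $2,813.75. Cost to traveler: $3,773.75. OOP to date $3,773.75. Plan pays $12,215 − $3,773.75 = $8,441.25.
#2 ($1,450): deductible already satisfied, so traveler's share is 25% × $1,450 = $362.50. Cost to traveler: $362.50. OOP to date $4,136.25. Insurer: $1,450 − $362.50 = $1,087.50.
#3 ($12,928): deductible met; 25% of $12,928 = $3,232. OOP would hit $7,368.25 > $4,550, so the cap limits the traveler to $4,550 − $4,136.25 = $413.75. Insurer: $12,928 − $413.75 = $12,514.25.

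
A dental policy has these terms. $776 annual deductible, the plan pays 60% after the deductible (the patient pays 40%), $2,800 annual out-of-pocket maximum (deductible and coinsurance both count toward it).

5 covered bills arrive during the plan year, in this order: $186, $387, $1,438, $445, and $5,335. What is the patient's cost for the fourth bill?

$178

Claim 1 ($186): fully absorbed by the deductible. Cost to patient: $186. OOP to date $186.
Claim 2 ($387): entire amount goes to the deductible. Patient pays $387; OOP now $573.
Claim 3 ($1,438): deductible takes $203, $1,235 remains; patient's 40% is $494. Patient pays $697; OOP now $1,270.
Claim 4 ($445): 40% coinsurance on $445 = $178. Patient owes $178 (running OOP $1,448).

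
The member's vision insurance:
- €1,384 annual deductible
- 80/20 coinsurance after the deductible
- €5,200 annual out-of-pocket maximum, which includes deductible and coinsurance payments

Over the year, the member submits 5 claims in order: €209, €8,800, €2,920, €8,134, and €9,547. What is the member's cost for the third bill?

€584

Bill 1, €209: fully absorbed by the deductible. Member owes €209 (running OOP €209).
Bill 2, €8,800: deductible takes €1,175, €7,625 remains; coinsurance €7,625 × 20% = €1,525. Member owes €2,700 (running OOP €2,909).
Bill 3, €2,920: deductible already satisfied, so member's share is 20% × €2,920 = €584. Member pays €584; OOP now €3,493.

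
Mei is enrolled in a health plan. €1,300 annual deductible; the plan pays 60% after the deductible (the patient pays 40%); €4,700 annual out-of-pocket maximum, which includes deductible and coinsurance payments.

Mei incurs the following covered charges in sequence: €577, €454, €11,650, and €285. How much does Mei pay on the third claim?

€3,669

Bill 1, €577: entire amount goes to the deductible. Patient owes €577 (running OOP €577).
Bill 2, €454: fully absorbed by the deductible. Patient owes €454 (running OOP €1,031).
Bill 3, €11,650: deductible takes €269, €11,381 remains; patient's 40% is €4,552.40. Together that's €269 + €4,552.40 = €4,821.40. Adding that to €1,031 gives €5,852.40, past the €4,700 cap; patient pays only €4,700 − €1,031 = €3,669.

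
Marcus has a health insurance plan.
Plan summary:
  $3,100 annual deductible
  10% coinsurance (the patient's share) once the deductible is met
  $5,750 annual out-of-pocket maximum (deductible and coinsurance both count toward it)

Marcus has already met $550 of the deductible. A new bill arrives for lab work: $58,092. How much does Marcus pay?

$5,200

$550 of the $3,100 deductible is already met, leaving $2,550.
After the $2,550 deductible portion, $58,092 − $2,550 = $55,542 is subject to coinsurance.
Patient's 10% share of $55,542 is $5,554.20.
So the patient owes $2,550 + $5,554.20 = $8,104.20 before any cap.
That would bring total out-of-pocket to $8,654.20, past the $5,750 cap. The patient is capped at $5,750 − $550 = $5,200 on this claim.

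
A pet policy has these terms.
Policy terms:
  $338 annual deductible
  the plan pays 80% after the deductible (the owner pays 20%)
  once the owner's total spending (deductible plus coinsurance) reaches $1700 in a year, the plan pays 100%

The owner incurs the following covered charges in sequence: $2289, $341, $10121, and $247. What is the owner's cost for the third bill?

Claim 1 — $2289: deductible takes $338, $1951 remains; coinsurance $1951 × 20% = $390.20. Cost to owner: $728.20. OOP to date $728.20.
Claim 2 — $341: deductible already satisfied, so owner's share is 20% × $341 = $68.20. Owner pays $68.20; OOP now $796.40.
Claim 3 — $10121: deductible met; 20% of $10121 = $2024.20. Adding that to $796.40 gives $2820.60, past the $1700 cap; owner pays only $1700 − $796.40 = $903.60.

$903.60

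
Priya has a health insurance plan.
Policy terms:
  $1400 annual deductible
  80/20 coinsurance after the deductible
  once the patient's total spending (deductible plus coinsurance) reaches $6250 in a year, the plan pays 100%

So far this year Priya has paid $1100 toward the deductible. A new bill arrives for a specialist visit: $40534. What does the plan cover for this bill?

$35384

Remaining deductible: $1400 − $1100 = $300.
After the $300 deductible portion, $40534 − $300 = $40234 is subject to coinsurance.
Coinsurance: $40234 × 20% = $8046.80.
That puts the patient's cost at $300 + $8046.80 = $8346.80 before any cap.
That would bring total out-of-pocket to $9446.80, past the $6250 cap. The patient is capped at $6250 − $1100 = $5150 on this claim.
The plan picks up $40534 − $5150 = $35384.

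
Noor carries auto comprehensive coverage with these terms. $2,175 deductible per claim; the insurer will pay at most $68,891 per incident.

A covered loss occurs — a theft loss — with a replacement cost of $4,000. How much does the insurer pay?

$1,825

After the deductible, $4,000 − $2,175 = $1,825 remains.
$1,825 is within the $68,891 limit, so the insurer pays $1,825.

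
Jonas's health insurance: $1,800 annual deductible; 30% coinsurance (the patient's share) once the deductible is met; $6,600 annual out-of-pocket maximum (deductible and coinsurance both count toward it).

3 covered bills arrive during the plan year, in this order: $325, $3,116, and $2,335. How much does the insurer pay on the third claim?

$1,634.50

Bill 1, $325: fully absorbed by the deductible. Cost to patient: $325. OOP to date $325. Plan pays $325 − $325 = $0.
Bill 2, $3,116: deductible takes $1,475, $1,641 remains; 30% of $1,641 = $492.30. Patient pays $1,967.30; OOP now $2,292.30. Insurer: $3,116 − $1,967.30 = $1,148.70.
Bill 3, $2,335: deductible met; 30% of $2,335 = $700.50. Cost to patient: $700.50. OOP to date $2,992.80. Insurer: $2,335 − $700.50 = $1,634.50.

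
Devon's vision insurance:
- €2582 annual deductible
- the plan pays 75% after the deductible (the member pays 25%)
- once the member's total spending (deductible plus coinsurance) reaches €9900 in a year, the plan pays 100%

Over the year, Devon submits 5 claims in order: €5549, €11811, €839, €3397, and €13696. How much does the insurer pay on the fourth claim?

Claim 1 (€5549): €2582 finishes the deductible; €2967 goes to coinsurance; member's 25% is €741.75. Member pays €3323.75; OOP now €3323.75. Insurer: €5549 − €3323.75 = €2225.25.
Claim 2 (€11811): deductible met; 25% of €11811 = €2952.75. Member owes €2952.75 (running OOP €6276.50). Plan pays €11811 − €2952.75 = €8858.25.
Claim 3 (€839): 25% coinsurance on €839 = €209.75. Cost to member: €209.75. OOP to date €6486.25. Insurer: €839 − €209.75 = €629.25.
Claim 4 (€3397): deductible already satisfied, so member's share is 25% × €3397 = €849.25. Member pays €849.25; OOP now €7335.50. Plan pays €3397 − €849.25 = €2547.75.

€2547.75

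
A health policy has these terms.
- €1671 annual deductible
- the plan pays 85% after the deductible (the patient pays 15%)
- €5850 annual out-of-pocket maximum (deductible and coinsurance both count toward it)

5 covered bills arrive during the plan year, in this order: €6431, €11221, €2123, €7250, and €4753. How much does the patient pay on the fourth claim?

€1087.50

#1 (€6431): deductible takes €1671, €4760 remains; 15% of €4760 = €714. Patient owes €2385 (running OOP €2385).
#2 (€11221): deductible already satisfied, so patient's share is 15% × €11221 = €1683.15. Cost to patient: €1683.15. OOP to date €4068.15.
#3 (€2123): deductible met; 15% of €2123 = €318.45. Patient owes €318.45 (running OOP €4386.60).
#4 (€7250): 15% coinsurance on €7250 = €1087.50. Cost to patient: €1087.50. OOP to date €5474.10.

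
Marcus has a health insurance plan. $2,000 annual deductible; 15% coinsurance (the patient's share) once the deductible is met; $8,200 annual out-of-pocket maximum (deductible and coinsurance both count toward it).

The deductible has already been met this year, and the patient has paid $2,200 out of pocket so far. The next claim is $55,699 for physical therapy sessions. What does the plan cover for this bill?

With the deductible met, the entire $55,699 is subject to coinsurance.
15% of $55,699 = $8,354.85 falls to the patient.
Adding $8,354.85 to the $2,200 already spent would give $10,554.85, which exceeds the $8,200 cap; the patient pays just $8,200 − $2,200 = $6,000.
The plan picks up $55,699 − $6,000 = $49,699.

$49,699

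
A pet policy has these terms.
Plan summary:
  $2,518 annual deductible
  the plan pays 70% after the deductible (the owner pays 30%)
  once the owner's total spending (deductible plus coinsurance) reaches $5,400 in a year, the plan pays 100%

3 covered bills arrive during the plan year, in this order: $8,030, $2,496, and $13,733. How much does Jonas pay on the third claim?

Claim 1 ($8,030): $2,518 finishes the deductible; $5,512 goes to coinsurance; 30% of $5,512 = $1,653.60. Cost to owner: $4,171.60. OOP to date $4,171.60.
Claim 2 ($2,496): deductible already satisfied, so owner's share is 30% × $2,496 = $748.80. Owner pays $748.80; OOP now $4,920.40.
Claim 3 ($13,733): deductible met; 30% of $13,733 = $4,119.90. Adding that to $4,920.40 gives $9,040.30, past the $5,400 cap; owner pays only $5,400 − $4,920.40 = $479.60.

$479.60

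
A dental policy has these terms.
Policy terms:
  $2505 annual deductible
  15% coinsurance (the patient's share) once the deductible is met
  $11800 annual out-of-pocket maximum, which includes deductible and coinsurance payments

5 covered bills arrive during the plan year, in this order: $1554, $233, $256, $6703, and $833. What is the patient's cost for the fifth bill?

#1 ($1554): entire amount goes to the deductible. Patient pays $1554; OOP now $1554.
#2 ($233): entire amount goes to the deductible. Patient pays $233; OOP now $1787.
#3 ($256): entire amount goes to the deductible. Patient pays $256; OOP now $2043.
#4 ($6703): deductible takes $462, $6241 remains; patient's 15% is $936.15. Cost to patient: $1398.15. OOP to date $3441.15.
#5 ($833): deductible already satisfied, so patient's share is 15% × $833 = $124.95. Patient owes $124.95 (running OOP $3566.10).

$124.95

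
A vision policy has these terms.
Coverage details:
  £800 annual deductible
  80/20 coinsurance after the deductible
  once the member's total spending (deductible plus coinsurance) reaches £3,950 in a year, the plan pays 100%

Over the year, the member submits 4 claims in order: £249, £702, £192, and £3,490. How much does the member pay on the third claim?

Bill 1, £249: fully absorbed by the deductible. Member owes £249 (running OOP £249).
Bill 2, £702: £551 to deductible, leaving £151; member's 20% is £30.20. Cost to member: £581.20. OOP to date £830.20.
Bill 3, £192: deductible met; 20% of £192 = £38.40. Member owes £38.40 (running OOP £868.60).

£38.40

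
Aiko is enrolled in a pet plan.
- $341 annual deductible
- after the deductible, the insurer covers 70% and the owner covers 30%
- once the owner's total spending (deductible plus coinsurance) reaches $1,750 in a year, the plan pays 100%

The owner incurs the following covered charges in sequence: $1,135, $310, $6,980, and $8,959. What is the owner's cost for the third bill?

$1,077.80

Bill 1, $1,135: $341 to deductible, leaving $794; 30% of $794 = $238.20. Cost to owner: $579.20. OOP to date $579.20.
Bill 2, $310: deductible met; 30% of $310 = $93. Owner pays $93; OOP now $672.20.
Bill 3, $6,980: deductible already satisfied, so owner's share is 30% × $6,980 = $2,094. OOP would hit $2,766.20 > $1,750, so the cap limits the owner to $1,750 − $672.20 = $1,077.80.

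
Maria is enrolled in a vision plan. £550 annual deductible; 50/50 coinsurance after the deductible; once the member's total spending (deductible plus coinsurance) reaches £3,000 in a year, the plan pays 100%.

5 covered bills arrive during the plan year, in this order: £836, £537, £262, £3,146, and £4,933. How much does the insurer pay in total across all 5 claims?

£6,714

Bill 1, £836: deductible takes £550, £286 remains; 50% of £286 = £143. Member pays £693; OOP now £693. Insurer: £836 − £693 = £143.
Bill 2, £537: 50% coinsurance on £537 = £268.50. Cost to member: £268.50. OOP to date £961.50. Insurer: £537 − £268.50 = £268.50.
Bill 3, £262: 50% coinsurance on £262 = £131. Cost to member: £131. OOP to date £1,092.50. Insurer: £262 − £131 = £131.
Bill 4, £3,146: deductible already satisfied, so member's share is 50% × £3,146 = £1,573. Member pays £1,573; OOP now £2,665.50. Plan pays £3,146 − £1,573 = £1,573.
Bill 5, £4,933: 50% coinsurance on £4,933 = £2,466.50. Adding that to £2,665.50 gives £5,132, past the £3,000 cap; member pays only £3,000 − £2,665.50 = £334.50. Plan pays £4,933 − £334.50 = £4,598.50.
Insurer total: £143 + £268.50 + £131 + £1,573 + £4,598.50 = £6,714.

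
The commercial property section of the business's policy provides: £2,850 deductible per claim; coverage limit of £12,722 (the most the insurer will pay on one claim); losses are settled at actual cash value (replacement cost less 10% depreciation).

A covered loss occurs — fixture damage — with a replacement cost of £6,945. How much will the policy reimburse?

At 10% depreciation, ACV = £6,945 − £694.50 = £6,250.50.
Subtract the deductible: £6,250.50 − £2,850 = £3,400.50.
That's under the £12,722 cap, so the insurer reimburses the full £3,400.50.

£3,400.50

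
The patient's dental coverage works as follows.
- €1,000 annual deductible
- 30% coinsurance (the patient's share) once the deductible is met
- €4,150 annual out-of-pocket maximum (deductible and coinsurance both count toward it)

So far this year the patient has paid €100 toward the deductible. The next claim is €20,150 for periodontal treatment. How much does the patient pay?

Deductible still to meet: €1,000 − €100 = €900.
After the €900 deductible portion, €20,150 − €900 = €19,250 is subject to coinsurance.
Coinsurance: €19,250 × 30% = €5,775.
So the patient owes €900 + €5,775 = €6,675 before any cap.
Year-to-date out-of-pocket would reach €100 + €6,675 = €6,775, above the €4,150 maximum, so the patient pays only €4,150 − €100 = €4,050.

€4,050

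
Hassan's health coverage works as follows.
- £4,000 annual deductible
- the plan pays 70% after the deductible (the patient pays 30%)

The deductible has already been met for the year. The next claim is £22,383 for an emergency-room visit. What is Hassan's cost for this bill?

£6,714.90

With the deductible met, the entire £22,383 is subject to coinsurance.
Patient's 30% share of £22,383 is £6,714.90.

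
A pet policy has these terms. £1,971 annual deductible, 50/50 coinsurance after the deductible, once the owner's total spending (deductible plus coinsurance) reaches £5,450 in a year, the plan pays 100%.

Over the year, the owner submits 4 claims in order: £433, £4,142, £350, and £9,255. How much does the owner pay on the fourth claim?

Bill 1, £433: all of it applies to the deductible. Cost to owner: £433. OOP to date £433.
Bill 2, £4,142: deductible takes £1,538, £2,604 remains; owner's 50% is £1,302. Owner owes £2,840 (running OOP £3,273).
Bill 3, £350: 50% coinsurance on £350 = £175. Owner owes £175 (running OOP £3,448).
Bill 4, £9,255: deductible met; 50% of £9,255 = £4,627.50. Adding that to £3,448 gives £8,075.50, past the £5,450 cap; owner pays only £5,450 − £3,448 = £2,002.

£2,002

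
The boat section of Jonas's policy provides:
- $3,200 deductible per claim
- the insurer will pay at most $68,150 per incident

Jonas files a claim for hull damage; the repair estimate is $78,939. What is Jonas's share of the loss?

$10,789

Less the $3,200 deductible: $78,939 − $3,200 = $75,739.
The $68,150 per-incident cap binds; insurer pays $68,150.
Owner's share is the uncovered remainder: $78,939 − $68,150 = $10,789.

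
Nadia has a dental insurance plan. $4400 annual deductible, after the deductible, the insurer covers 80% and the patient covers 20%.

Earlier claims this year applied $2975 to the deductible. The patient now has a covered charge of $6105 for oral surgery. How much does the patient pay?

Remaining deductible: $4400 − $2975 = $1425.
The remaining $4680 (= $6105 − $1425) moves to coinsurance.
Patient's 20% share of $4680 is $936.
Patient responsibility: $1425 + $936 = $2361.

$2361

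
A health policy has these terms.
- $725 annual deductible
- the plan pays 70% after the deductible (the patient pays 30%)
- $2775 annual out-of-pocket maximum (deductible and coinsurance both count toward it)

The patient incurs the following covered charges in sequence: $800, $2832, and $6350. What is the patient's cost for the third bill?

$1177.90

#1 ($800): deductible takes $725, $75 remains; patient's 30% is $22.50. Patient pays $747.50; OOP now $747.50.
#2 ($2832): deductible met; 30% of $2832 = $849.60. Patient pays $849.60; OOP now $1597.10.
#3 ($6350): deductible already satisfied, so patient's share is 30% × $6350 = $1905. OOP would hit $3502.10 > $2775, so the cap limits the patient to $2775 − $1597.10 = $1177.90.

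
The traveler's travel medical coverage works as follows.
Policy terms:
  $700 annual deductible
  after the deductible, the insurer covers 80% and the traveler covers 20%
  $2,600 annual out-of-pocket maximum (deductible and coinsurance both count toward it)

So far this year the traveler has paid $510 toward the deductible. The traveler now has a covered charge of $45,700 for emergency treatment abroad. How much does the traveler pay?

$2,090

Remaining deductible: $700 − $510 = $190.
After the $190 deductible portion, $45,700 − $190 = $45,510 is subject to coinsurance.
20% of $45,510 = $9,102 falls to the traveler.
Traveler responsibility before any cap: $190 + $9,102 = $9,292.
That would bring total out-of-pocket to $9,802, past the $2,600 cap. The traveler is capped at $2,600 − $510 = $2,090 on this claim.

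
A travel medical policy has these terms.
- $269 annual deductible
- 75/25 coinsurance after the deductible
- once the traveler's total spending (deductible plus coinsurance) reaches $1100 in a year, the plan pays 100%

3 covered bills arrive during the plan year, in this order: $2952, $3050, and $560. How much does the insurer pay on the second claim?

Claim 1 — $2952: $269 to deductible, leaving $2683; traveler's 25% is $670.75. Traveler pays $939.75; OOP now $939.75. Insurer: $2952 − $939.75 = $2012.25.
Claim 2 — $3050: 25% coinsurance on $3050 = $762.50. Adding that to $939.75 gives $1702.25, past the $1100 cap; traveler pays only $1100 − $939.75 = $160.25. Plan pays $3050 − $160.25 = $2889.75.

$2889.75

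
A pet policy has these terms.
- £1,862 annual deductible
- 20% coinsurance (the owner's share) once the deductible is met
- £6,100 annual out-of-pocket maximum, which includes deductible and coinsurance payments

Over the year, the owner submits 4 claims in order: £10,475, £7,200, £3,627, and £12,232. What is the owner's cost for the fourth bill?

£350

#1 (£10,475): deductible takes £1,862, £8,613 remains; coinsurance £8,613 × 20% = £1,722.60. Owner pays £3,584.60; OOP now £3,584.60.
#2 (£7,200): deductible met; 20% of £7,200 = £1,440. Cost to owner: £1,440. OOP to date £5,024.60.
#3 (£3,627): deductible met; 20% of £3,627 = £725.40. Cost to owner: £725.40. OOP to date £5,750.
#4 (£12,232): 20% coinsurance on £12,232 = £2,446.40. Adding that to £5,750 gives £8,196.40, past the £6,100 cap; owner pays only £6,100 − £5,750 = £350.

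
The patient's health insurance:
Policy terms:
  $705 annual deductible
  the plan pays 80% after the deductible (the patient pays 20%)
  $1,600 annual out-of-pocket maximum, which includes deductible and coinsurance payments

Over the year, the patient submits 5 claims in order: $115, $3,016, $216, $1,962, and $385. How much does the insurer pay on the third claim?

$172.80

Claim 1 — $115: entire amount goes to the deductible. Patient pays $115; OOP now $115. Plan pays $115 − $115 = $0.
Claim 2 — $3,016: $590 to deductible, leaving $2,426; patient's 20% is $485.20. Patient owes $1,075.20 (running OOP $1,190.20). Insurer: $3,016 − $1,075.20 = $1,940.80.
Claim 3 — $216: deductible already satisfied, so patient's share is 20% × $216 = $43.20. Patient pays $43.20; OOP now $1,233.40. Insurer: $216 − $43.20 = $172.80.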